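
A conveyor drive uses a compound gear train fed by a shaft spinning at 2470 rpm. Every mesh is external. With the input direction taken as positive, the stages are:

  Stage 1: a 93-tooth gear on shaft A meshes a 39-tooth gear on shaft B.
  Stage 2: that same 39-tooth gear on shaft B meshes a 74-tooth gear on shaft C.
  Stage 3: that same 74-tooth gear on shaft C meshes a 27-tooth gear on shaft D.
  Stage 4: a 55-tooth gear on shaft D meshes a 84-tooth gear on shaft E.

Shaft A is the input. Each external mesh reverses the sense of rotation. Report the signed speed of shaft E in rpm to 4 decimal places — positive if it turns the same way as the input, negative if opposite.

+5570.5688 rpm (same as input, |ω| = 5570.5688 rpm)

Stage 1 [93T→39T]: ω = 2470.0000×93/39 = 5890.0000 rpm, dir flips to −; running = −5890.0000
Stage 2 [39T→74T]: ω = 5890.0000×39/74 = 3104.1892 rpm, dir flips to +; running = +3104.1892
Stage 3 [74T→27T]: ω = 3104.1892×74/27 = 8507.7778 rpm, dir flips to −; running = −8507.7778
Stage 4 [55T→84T]: ω = 8507.7778×55/84 = 5570.5688 rpm, dir flips to +; running = +5570.5688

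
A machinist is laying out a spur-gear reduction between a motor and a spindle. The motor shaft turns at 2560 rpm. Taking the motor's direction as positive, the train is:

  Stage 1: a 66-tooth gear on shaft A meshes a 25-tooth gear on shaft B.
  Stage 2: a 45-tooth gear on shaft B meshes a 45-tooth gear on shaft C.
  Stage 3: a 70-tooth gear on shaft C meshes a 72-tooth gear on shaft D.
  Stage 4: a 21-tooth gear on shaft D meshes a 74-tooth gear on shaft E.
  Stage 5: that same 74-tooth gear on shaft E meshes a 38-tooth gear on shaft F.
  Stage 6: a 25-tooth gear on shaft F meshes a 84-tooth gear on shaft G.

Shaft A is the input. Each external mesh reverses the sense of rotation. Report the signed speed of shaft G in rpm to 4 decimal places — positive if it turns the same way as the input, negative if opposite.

+1080.7018 rpm (same as input, |ω| = 1080.7018 rpm)

Stage 1 [66T→25T]: ω = 2560.0000×66/25 = 6758.4000 rpm, dir flips to −; running = −6758.4000
Stage 2 [45T→45T]: ω = 6758.4000×45/45 = 6758.4000 rpm, dir flips to +; running = +6758.4000
Stage 3 [70T→72T]: ω = 6758.4000×70/72 = 6570.6667 rpm, dir flips to −; running = −6570.6667
Stage 4 [21T→74T]: ω = 6570.6667×21/74 = 1864.6486 rpm, dir flips to +; running = +1864.6486
Stage 5 [74T→38T]: ω = 1864.6486×74/38 = 3631.1579 rpm, dir flips to −; running = −3631.1579
Stage 6 [25T→84T]: ω = 3631.1579×25/84 = 1080.7018 rpm, dir flips to +; running = +1080.7018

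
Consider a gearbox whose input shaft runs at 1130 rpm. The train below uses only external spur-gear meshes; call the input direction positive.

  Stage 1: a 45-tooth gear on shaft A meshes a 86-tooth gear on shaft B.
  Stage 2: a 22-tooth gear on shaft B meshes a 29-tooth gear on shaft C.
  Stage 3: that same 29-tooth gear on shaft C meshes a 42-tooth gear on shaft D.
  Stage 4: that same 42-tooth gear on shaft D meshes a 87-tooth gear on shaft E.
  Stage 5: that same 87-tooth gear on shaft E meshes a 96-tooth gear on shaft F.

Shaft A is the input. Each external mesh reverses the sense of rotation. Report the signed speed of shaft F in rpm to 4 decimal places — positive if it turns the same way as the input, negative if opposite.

-135.5015 rpm (opposite to input, |ω| = 135.5015 rpm)

Stage 1 [45T→86T]: ω = 1130.0000×45/86 = 591.2791 rpm, dir flips to −; running = −591.2791
Stage 2 [22T→29T]: ω = 591.2791×22/29 = 448.5565 rpm, dir flips to +; running = +448.5565
Stage 3 [29T→42T]: ω = 448.5565×29/42 = 309.7176 rpm, dir flips to −; running = −309.7176
Stage 4 [42T→87T]: ω = 309.7176×42/87 = 149.5188 rpm, dir flips to +; running = +149.5188
Stage 5 [87T→96T]: ω = 149.5188×87/96 = 135.5015 rpm, dir flips to −; running = −135.5015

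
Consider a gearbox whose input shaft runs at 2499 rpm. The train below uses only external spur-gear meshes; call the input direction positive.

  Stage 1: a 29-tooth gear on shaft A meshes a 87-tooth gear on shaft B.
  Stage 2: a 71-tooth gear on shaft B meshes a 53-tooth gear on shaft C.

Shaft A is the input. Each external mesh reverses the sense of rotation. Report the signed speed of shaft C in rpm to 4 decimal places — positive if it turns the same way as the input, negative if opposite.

+1115.9057 rpm (same as input, |ω| = 1115.9057 rpm)

Stage 1 [29T→87T]: ω = 2499.0000×29/87 = 833.0000 rpm, dir flips to −; running = −833.0000
Stage 2 [71T→53T]: ω = 833.0000×71/53 = 1115.9057 rpm, dir flips to +; running = +1115.9057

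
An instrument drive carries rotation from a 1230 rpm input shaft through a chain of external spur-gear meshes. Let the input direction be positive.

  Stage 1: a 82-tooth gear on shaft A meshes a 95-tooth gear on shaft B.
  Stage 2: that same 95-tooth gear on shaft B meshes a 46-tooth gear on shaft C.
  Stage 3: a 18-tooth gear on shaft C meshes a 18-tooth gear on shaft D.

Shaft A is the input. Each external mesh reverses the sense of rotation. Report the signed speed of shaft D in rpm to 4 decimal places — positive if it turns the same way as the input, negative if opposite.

Stage 1 [82T→95T]: ω = 1230.0000×82/95 = 1061.6842 rpm, dir flips to −; running = −1061.6842
Stage 2 [95T→46T]: ω = 1061.6842×95/46 = 2192.6087 rpm, dir flips to +; running = +2192.6087
Stage 3 [18T→18T]: ω = 2192.6087×18/18 = 2192.6087 rpm, dir flips to −; running = −2192.6087

-2192.6087 rpm (opposite to input, |ω| = 2192.6087 rpm)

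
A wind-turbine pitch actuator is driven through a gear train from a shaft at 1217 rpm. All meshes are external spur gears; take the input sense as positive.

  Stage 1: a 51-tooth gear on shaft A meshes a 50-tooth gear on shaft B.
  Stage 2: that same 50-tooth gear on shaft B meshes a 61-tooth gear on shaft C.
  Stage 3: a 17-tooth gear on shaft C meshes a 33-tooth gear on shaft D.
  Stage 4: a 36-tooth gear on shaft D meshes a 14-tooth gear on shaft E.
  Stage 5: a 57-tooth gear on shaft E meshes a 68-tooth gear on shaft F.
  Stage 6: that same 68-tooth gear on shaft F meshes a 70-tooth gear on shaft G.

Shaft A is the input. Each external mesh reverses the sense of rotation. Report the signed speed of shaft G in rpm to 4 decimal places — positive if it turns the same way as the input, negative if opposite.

Stage 1 [51T→50T]: ω = 1217.0000×51/50 = 1241.3400 rpm, dir flips to −; running = −1241.3400
Stage 2 [50T→61T]: ω = 1241.3400×50/61 = 1017.4918 rpm, dir flips to +; running = +1017.4918
Stage 3 [17T→33T]: ω = 1017.4918×17/33 = 524.1624 rpm, dir flips to −; running = −524.1624
Stage 4 [36T→14T]: ω = 524.1624×36/14 = 1347.8463 rpm, dir flips to +; running = +1347.8463
Stage 5 [57T→68T]: ω = 1347.8463×57/68 = 1129.8123 rpm, dir flips to −; running = −1129.8123
Stage 6 [68T→70T]: ω = 1129.8123×68/70 = 1097.5320 rpm, dir flips to +; running = +1097.5320

+1097.5320 rpm (same as input, |ω| = 1097.5320 rpm)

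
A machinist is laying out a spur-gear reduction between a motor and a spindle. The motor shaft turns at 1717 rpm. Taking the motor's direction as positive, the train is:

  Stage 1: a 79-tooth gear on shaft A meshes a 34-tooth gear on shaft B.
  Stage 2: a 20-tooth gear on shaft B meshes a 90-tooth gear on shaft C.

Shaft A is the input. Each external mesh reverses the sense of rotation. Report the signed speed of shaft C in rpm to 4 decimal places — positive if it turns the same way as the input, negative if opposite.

+886.5556 rpm (same as input, |ω| = 886.5556 rpm)

Stage 1 [79T→34T]: ω = 1717.0000×79/34 = 3989.5000 rpm, dir flips to −; running = −3989.5000
Stage 2 [20T→90T]: ω = 3989.5000×20/90 = 886.5556 rpm, dir flips to +; running = +886.5556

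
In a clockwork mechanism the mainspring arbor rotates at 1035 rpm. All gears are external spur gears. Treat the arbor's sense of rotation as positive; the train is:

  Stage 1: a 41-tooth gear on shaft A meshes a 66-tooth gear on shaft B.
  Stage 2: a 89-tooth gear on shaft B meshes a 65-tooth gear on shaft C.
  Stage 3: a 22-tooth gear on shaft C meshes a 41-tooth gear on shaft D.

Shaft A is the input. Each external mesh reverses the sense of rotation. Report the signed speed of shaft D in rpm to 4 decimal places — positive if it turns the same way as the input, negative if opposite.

-472.3846 rpm (opposite to input, |ω| = 472.3846 rpm)

Stage 1 [41T→66T]: ω = 1035.0000×41/66 = 642.9545 rpm, dir flips to −; running = −642.9545
Stage 2 [89T→65T]: ω = 642.9545×89/65 = 880.3531 rpm, dir flips to +; running = +880.3531
Stage 3 [22T→41T]: ω = 880.3531×22/41 = 472.3846 rpm, dir flips to −; running = −472.3846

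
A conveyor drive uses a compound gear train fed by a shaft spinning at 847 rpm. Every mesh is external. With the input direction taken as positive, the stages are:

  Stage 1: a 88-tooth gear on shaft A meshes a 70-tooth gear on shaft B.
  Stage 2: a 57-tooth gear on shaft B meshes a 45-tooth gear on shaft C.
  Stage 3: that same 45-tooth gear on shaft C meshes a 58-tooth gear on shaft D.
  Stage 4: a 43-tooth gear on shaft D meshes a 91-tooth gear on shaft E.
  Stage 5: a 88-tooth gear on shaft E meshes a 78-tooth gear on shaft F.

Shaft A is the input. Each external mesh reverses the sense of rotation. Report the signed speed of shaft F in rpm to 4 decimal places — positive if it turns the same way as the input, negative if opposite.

-557.8662 rpm (opposite to input, |ω| = 557.8662 rpm)

Stage 1 [88T→70T]: ω = 847.0000×88/70 = 1064.8000 rpm, dir flips to −; running = −1064.8000
Stage 2 [57T→45T]: ω = 1064.8000×57/45 = 1348.7467 rpm, dir flips to +; running = +1348.7467
Stage 3 [45T→58T]: ω = 1348.7467×45/58 = 1046.4414 rpm, dir flips to −; running = −1046.4414
Stage 4 [43T→91T]: ω = 1046.4414×43/91 = 494.4723 rpm, dir flips to +; running = +494.4723
Stage 5 [88T→78T]: ω = 494.4723×88/78 = 557.8662 rpm, dir flips to −; running = −557.8662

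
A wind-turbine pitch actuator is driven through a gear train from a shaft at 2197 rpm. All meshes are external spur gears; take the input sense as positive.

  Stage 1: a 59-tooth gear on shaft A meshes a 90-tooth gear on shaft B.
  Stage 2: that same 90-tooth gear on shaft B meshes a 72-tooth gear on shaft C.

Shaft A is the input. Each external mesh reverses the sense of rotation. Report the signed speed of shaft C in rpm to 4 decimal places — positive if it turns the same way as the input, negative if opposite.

Stage 1 [59T→90T]: ω = 2197.0000×59/90 = 1440.2556 rpm, dir flips to −; running = −1440.2556
Stage 2 [90T→72T]: ω = 1440.2556×90/72 = 1800.3194 rpm, dir flips to +; running = +1800.3194

+1800.3194 rpm (same as input, |ω| = 1800.3194 rpm)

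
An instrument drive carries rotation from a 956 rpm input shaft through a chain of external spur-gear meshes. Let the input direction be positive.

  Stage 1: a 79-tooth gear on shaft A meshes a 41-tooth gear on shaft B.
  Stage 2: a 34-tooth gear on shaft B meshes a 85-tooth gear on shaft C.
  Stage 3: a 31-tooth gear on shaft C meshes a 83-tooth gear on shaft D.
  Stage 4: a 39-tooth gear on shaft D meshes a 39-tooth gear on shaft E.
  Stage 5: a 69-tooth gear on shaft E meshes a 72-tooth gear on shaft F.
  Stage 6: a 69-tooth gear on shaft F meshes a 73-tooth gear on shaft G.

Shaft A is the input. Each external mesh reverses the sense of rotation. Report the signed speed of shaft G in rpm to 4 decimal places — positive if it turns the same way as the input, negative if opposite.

Stage 1 [79T→41T]: ω = 956.0000×79/41 = 1842.0488 rpm, dir flips to −; running = −1842.0488
Stage 2 [34T→85T]: ω = 1842.0488×34/85 = 736.8195 rpm, dir flips to +; running = +736.8195
Stage 3 [31T→83T]: ω = 736.8195×31/83 = 275.1976 rpm, dir flips to −; running = −275.1976
Stage 4 [39T→39T]: ω = 275.1976×39/39 = 275.1976 rpm, dir flips to +; running = +275.1976
Stage 5 [69T→72T]: ω = 275.1976×69/72 = 263.7311 rpm, dir flips to −; running = −263.7311
Stage 6 [69T→73T]: ω = 263.7311×69/73 = 249.2801 rpm, dir flips to +; running = +249.2801

+249.2801 rpm (same as input, |ω| = 249.2801 rpm)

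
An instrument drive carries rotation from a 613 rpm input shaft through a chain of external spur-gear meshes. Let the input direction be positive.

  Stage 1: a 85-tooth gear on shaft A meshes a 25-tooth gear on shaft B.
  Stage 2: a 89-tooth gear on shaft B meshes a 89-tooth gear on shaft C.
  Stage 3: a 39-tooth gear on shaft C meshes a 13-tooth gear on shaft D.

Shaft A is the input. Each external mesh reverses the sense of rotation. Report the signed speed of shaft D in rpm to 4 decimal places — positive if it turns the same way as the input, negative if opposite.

-6252.6000 rpm (opposite to input, |ω| = 6252.6000 rpm)

Stage 1 [85T→25T]: ω = 613.0000×85/25 = 2084.2000 rpm, dir flips to −; running = −2084.2000
Stage 2 [89T→89T]: ω = 2084.2000×89/89 = 2084.2000 rpm, dir flips to +; running = +2084.2000
Stage 3 [39T→13T]: ω = 2084.2000×39/13 = 6252.6000 rpm, dir flips to −; running = −6252.6000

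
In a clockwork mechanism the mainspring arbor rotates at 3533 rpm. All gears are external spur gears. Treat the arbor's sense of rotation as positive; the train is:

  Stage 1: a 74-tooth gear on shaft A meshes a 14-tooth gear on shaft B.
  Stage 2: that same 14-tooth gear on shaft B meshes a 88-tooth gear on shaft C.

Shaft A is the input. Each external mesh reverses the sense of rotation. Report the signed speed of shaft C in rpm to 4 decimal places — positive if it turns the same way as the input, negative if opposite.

Stage 1 [74T→14T]: ω = 3533.0000×74/14 = 18674.4286 rpm, dir flips to −; running = −18674.4286
Stage 2 [14T→88T]: ω = 18674.4286×14/88 = 2970.9318 rpm, dir flips to +; running = +2970.9318

+2970.9318 rpm (same as input, |ω| = 2970.9318 rpm)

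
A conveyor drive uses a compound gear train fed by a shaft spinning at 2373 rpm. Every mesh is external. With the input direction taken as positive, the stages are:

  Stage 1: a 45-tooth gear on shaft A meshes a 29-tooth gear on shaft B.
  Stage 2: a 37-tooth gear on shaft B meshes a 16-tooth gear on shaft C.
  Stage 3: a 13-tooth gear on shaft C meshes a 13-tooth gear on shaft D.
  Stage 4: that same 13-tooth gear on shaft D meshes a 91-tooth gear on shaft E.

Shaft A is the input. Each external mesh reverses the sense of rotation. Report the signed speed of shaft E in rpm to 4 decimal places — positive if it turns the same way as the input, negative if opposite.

+1216.4547 rpm (same as input, |ω| = 1216.4547 rpm)

Stage 1 [45T→29T]: ω = 2373.0000×45/29 = 3682.2414 rpm, dir flips to −; running = −3682.2414
Stage 2 [37T→16T]: ω = 3682.2414×37/16 = 8515.1832 rpm, dir flips to +; running = +8515.1832
Stage 3 [13T→13T]: ω = 8515.1832×13/13 = 8515.1832 rpm, dir flips to −; running = −8515.1832
Stage 4 [13T→91T]: ω = 8515.1832×13/91 = 1216.4547 rpm, dir flips to +; running = +1216.4547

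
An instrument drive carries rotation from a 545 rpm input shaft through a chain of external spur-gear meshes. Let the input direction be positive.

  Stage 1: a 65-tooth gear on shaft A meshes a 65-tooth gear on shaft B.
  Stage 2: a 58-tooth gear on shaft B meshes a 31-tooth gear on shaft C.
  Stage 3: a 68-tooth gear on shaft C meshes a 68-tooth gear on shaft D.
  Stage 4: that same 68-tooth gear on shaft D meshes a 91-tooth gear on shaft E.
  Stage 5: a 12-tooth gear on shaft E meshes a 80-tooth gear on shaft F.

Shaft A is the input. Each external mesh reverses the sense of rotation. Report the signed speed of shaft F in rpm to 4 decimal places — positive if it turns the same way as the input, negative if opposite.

Stage 1 [65T→65T]: ω = 545.0000×65/65 = 545.0000 rpm, dir flips to −; running = −545.0000
Stage 2 [58T→31T]: ω = 545.0000×58/31 = 1019.6774 rpm, dir flips to +; running = +1019.6774
Stage 3 [68T→68T]: ω = 1019.6774×68/68 = 1019.6774 rpm, dir flips to −; running = −1019.6774
Stage 4 [68T→91T]: ω = 1019.6774×68/91 = 761.9568 rpm, dir flips to +; running = +761.9568
Stage 5 [12T→80T]: ω = 761.9568×12/80 = 114.2935 rpm, dir flips to −; running = −114.2935

-114.2935 rpm (opposite to input, |ω| = 114.2935 rpm)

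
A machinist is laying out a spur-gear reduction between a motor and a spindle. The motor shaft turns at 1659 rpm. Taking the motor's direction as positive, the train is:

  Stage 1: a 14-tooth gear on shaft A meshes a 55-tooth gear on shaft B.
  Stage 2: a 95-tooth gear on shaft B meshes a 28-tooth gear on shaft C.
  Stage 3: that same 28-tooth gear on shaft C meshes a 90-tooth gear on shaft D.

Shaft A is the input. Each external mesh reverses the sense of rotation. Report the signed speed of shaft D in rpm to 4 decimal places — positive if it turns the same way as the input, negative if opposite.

-445.7515 rpm (opposite to input, |ω| = 445.7515 rpm)

Stage 1 [14T→55T]: ω = 1659.0000×14/55 = 422.2909 rpm, dir flips to −; running = −422.2909
Stage 2 [95T→28T]: ω = 422.2909×95/28 = 1432.7727 rpm, dir flips to +; running = +1432.7727
Stage 3 [28T→90T]: ω = 1432.7727×28/90 = 445.7515 rpm, dir flips to −; running = −445.7515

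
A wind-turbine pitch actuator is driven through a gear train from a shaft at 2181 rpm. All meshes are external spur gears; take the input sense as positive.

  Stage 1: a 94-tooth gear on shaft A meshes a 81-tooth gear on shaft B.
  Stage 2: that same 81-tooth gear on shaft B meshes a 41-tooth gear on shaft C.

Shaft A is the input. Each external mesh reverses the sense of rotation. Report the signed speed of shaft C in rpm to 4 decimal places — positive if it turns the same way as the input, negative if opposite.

Stage 1 [94T→81T]: ω = 2181.0000×94/81 = 2531.0370 rpm, dir flips to −; running = −2531.0370
Stage 2 [81T→41T]: ω = 2531.0370×81/41 = 5000.3415 rpm, dir flips to +; running = +5000.3415

+5000.3415 rpm (same as input, |ω| = 5000.3415 rpm)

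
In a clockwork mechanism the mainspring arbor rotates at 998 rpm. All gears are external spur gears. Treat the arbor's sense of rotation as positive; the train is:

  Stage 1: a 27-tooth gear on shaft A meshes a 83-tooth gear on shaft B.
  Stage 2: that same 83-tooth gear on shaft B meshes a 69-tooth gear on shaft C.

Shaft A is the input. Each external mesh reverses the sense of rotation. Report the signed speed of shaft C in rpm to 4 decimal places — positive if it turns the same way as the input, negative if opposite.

+390.5217 rpm (same as input, |ω| = 390.5217 rpm)

Stage 1 [27T→83T]: ω = 998.0000×27/83 = 324.6506 rpm, dir flips to −; running = −324.6506
Stage 2 [83T→69T]: ω = 324.6506×83/69 = 390.5217 rpm, dir flips to +; running = +390.5217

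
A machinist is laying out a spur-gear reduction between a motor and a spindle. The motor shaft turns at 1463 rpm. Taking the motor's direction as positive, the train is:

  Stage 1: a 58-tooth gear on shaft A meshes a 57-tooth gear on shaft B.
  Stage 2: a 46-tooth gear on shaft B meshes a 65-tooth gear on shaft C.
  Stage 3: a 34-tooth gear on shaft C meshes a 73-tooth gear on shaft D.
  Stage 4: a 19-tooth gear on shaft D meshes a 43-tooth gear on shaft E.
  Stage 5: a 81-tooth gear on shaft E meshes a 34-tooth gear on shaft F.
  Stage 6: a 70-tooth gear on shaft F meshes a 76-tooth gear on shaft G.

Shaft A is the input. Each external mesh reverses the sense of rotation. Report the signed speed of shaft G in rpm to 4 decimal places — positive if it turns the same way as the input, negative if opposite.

+475.7444 rpm (same as input, |ω| = 475.7444 rpm)

Stage 1 [58T→57T]: ω = 1463.0000×58/57 = 1488.6667 rpm, dir flips to −; running = −1488.6667
Stage 2 [46T→65T]: ω = 1488.6667×46/65 = 1053.5179 rpm, dir flips to +; running = +1053.5179
Stage 3 [34T→73T]: ω = 1053.5179×34/73 = 490.6796 rpm, dir flips to −; running = −490.6796
Stage 4 [19T→43T]: ω = 490.6796×19/43 = 216.8119 rpm, dir flips to +; running = +216.8119
Stage 5 [81T→34T]: ω = 216.8119×81/34 = 516.5225 rpm, dir flips to −; running = −516.5225
Stage 6 [70T→76T]: ω = 516.5225×70/76 = 475.7444 rpm, dir flips to +; running = +475.7444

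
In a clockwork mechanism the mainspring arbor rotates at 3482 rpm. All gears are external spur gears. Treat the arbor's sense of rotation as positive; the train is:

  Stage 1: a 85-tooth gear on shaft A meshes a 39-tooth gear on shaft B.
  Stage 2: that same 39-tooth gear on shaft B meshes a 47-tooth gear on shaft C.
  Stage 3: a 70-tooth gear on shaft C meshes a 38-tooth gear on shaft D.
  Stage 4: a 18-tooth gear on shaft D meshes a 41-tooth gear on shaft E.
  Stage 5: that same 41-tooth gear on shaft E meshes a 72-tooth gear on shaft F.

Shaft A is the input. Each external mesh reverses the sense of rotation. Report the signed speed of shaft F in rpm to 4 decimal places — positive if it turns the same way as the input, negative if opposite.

Stage 1 [85T→39T]: ω = 3482.0000×85/39 = 7588.9744 rpm, dir flips to −; running = −7588.9744
Stage 2 [39T→47T]: ω = 7588.9744×39/47 = 6297.2340 rpm, dir flips to +; running = +6297.2340
Stage 3 [70T→38T]: ω = 6297.2340×70/38 = 11600.1680 rpm, dir flips to −; running = −11600.1680
Stage 4 [18T→41T]: ω = 11600.1680×18/41 = 5092.7567 rpm, dir flips to +; running = +5092.7567
Stage 5 [41T→72T]: ω = 5092.7567×41/72 = 2900.0420 rpm, dir flips to −; running = −2900.0420

-2900.0420 rpm (opposite to input, |ω| = 2900.0420 rpm)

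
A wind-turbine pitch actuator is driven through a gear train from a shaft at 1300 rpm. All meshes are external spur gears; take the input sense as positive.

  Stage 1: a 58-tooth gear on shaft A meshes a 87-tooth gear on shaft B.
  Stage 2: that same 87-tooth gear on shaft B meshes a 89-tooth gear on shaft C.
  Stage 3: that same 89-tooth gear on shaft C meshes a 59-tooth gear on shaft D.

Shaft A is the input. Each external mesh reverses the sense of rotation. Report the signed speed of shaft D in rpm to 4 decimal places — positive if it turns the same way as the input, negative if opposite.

-1277.9661 rpm (opposite to input, |ω| = 1277.9661 rpm)

Stage 1 [58T→87T]: ω = 1300.0000×58/87 = 866.6667 rpm, dir flips to −; running = −866.6667
Stage 2 [87T→89T]: ω = 866.6667×87/89 = 847.1910 rpm, dir flips to +; running = +847.1910
Stage 3 [89T→59T]: ω = 847.1910×89/59 = 1277.9661 rpm, dir flips to −; running = −1277.9661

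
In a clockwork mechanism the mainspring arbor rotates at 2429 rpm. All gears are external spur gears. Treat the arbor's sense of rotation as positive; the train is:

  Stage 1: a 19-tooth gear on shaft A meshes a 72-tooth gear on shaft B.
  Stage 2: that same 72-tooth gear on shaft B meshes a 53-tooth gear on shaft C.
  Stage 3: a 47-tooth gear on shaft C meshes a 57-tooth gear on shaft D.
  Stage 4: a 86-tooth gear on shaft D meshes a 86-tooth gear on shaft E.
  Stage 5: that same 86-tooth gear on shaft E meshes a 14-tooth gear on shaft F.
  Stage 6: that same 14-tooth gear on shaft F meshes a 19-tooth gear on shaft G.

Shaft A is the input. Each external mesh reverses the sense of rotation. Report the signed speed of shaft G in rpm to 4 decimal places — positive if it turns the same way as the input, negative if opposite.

+3249.9232 rpm (same as input, |ω| = 3249.9232 rpm)

Stage 1 [19T→72T]: ω = 2429.0000×19/72 = 640.9861 rpm, dir flips to −; running = −640.9861
Stage 2 [72T→53T]: ω = 640.9861×72/53 = 870.7736 rpm, dir flips to +; running = +870.7736
Stage 3 [47T→57T]: ω = 870.7736×47/57 = 718.0063 rpm, dir flips to −; running = −718.0063
Stage 4 [86T→86T]: ω = 718.0063×86/86 = 718.0063 rpm, dir flips to +; running = +718.0063
Stage 5 [86T→14T]: ω = 718.0063×86/14 = 4410.6101 rpm, dir flips to −; running = −4410.6101
Stage 6 [14T→19T]: ω = 4410.6101×14/19 = 3249.9232 rpm, dir flips to +; running = +3249.9232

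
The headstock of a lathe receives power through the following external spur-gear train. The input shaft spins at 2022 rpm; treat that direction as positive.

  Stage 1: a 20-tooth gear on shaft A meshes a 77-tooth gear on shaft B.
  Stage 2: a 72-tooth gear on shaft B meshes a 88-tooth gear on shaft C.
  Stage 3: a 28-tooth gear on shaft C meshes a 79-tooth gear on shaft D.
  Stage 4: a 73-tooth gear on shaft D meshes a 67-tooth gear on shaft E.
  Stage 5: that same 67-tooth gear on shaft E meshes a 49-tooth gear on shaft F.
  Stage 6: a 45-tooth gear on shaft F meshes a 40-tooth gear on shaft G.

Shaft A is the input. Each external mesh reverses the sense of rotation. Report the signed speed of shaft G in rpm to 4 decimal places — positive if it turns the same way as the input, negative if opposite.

+255.2587 rpm (same as input, |ω| = 255.2587 rpm)

Stage 1 [20T→77T]: ω = 2022.0000×20/77 = 525.1948 rpm, dir flips to −; running = −525.1948
Stage 2 [72T→88T]: ω = 525.1948×72/88 = 429.7048 rpm, dir flips to +; running = +429.7048
Stage 3 [28T→79T]: ω = 429.7048×28/79 = 152.3004 rpm, dir flips to −; running = −152.3004
Stage 4 [73T→67T]: ω = 152.3004×73/67 = 165.9393 rpm, dir flips to +; running = +165.9393
Stage 5 [67T→49T]: ω = 165.9393×67/49 = 226.8966 rpm, dir flips to −; running = −226.8966
Stage 6 [45T→40T]: ω = 226.8966×45/40 = 255.2587 rpm, dir flips to +; running = +255.2587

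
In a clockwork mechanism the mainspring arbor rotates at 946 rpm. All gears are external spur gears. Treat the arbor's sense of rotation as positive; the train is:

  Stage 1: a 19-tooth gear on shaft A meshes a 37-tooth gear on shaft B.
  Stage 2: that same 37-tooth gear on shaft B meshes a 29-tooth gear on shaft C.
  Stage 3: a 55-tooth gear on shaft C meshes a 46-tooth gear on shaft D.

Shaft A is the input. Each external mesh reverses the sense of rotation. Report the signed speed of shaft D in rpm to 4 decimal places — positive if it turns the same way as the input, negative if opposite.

-741.0570 rpm (opposite to input, |ω| = 741.0570 rpm)

Stage 1 [19T→37T]: ω = 946.0000×19/37 = 485.7838 rpm, dir flips to −; running = −485.7838
Stage 2 [37T→29T]: ω = 485.7838×37/29 = 619.7931 rpm, dir flips to +; running = +619.7931
Stage 3 [55T→46T]: ω = 619.7931×55/46 = 741.0570 rpm, dir flips to −; running = −741.0570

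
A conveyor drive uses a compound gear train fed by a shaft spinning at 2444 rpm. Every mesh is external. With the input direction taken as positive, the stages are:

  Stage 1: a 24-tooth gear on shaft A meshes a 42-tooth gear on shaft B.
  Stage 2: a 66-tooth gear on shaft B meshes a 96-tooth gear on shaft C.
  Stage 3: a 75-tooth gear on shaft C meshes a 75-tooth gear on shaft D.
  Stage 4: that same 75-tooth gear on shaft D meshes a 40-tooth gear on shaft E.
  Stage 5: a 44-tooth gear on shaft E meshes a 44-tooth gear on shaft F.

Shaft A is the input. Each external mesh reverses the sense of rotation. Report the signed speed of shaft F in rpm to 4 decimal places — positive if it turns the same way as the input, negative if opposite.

Stage 1 [24T→42T]: ω = 2444.0000×24/42 = 1396.5714 rpm, dir flips to −; running = −1396.5714
Stage 2 [66T→96T]: ω = 1396.5714×66/96 = 960.1429 rpm, dir flips to +; running = +960.1429
Stage 3 [75T→75T]: ω = 960.1429×75/75 = 960.1429 rpm, dir flips to −; running = −960.1429
Stage 4 [75T→40T]: ω = 960.1429×75/40 = 1800.2679 rpm, dir flips to +; running = +1800.2679
Stage 5 [44T→44T]: ω = 1800.2679×44/44 = 1800.2679 rpm, dir flips to −; running = −1800.2679

-1800.2679 rpm (opposite to input, |ω| = 1800.2679 rpm)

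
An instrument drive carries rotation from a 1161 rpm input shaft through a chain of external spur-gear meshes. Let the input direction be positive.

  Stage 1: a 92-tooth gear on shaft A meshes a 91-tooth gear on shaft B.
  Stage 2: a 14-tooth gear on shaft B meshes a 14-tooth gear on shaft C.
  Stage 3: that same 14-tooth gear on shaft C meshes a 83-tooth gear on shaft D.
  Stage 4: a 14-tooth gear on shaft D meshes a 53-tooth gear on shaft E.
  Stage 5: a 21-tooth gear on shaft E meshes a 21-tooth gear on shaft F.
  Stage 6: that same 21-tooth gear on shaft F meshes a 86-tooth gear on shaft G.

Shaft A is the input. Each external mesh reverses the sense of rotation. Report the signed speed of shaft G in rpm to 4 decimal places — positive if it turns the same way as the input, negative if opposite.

+12.7703 rpm (same as input, |ω| = 12.7703 rpm)

Stage 1 [92T→91T]: ω = 1161.0000×92/91 = 1173.7582 rpm, dir flips to −; running = −1173.7582
Stage 2 [14T→14T]: ω = 1173.7582×14/14 = 1173.7582 rpm, dir flips to +; running = +1173.7582
Stage 3 [14T→83T]: ω = 1173.7582×14/83 = 197.9833 rpm, dir flips to −; running = −197.9833
Stage 4 [14T→53T]: ω = 197.9833×14/53 = 52.2975 rpm, dir flips to +; running = +52.2975
Stage 5 [21T→21T]: ω = 52.2975×21/21 = 52.2975 rpm, dir flips to −; running = −52.2975
Stage 6 [21T→86T]: ω = 52.2975×21/86 = 12.7703 rpm, dir flips to +; running = +12.7703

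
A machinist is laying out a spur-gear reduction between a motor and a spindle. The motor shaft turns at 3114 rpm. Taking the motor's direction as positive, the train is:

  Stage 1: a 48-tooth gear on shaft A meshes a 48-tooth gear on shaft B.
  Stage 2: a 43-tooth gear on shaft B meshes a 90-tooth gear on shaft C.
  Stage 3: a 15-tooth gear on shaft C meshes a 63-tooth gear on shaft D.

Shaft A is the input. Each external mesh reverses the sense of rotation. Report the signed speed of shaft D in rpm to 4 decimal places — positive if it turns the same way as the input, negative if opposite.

Stage 1 [48T→48T]: ω = 3114.0000×48/48 = 3114.0000 rpm, dir flips to −; running = −3114.0000
Stage 2 [43T→90T]: ω = 3114.0000×43/90 = 1487.8000 rpm, dir flips to +; running = +1487.8000
Stage 3 [15T→63T]: ω = 1487.8000×15/63 = 354.2381 rpm, dir flips to −; running = −354.2381

-354.2381 rpm (opposite to input, |ω| = 354.2381 rpm)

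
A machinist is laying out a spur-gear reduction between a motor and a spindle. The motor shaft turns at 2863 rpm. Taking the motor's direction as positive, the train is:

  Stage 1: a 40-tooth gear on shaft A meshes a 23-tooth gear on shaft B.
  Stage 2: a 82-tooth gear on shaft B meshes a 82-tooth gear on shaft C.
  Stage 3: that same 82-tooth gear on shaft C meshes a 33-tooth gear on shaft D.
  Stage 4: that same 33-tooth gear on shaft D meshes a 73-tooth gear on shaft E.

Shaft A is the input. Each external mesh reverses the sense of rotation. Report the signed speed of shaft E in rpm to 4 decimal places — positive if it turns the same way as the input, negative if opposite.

+5592.9958 rpm (same as input, |ω| = 5592.9958 rpm)

Stage 1 [40T→23T]: ω = 2863.0000×40/23 = 4979.1304 rpm, dir flips to −; running = −4979.1304
Stage 2 [82T→82T]: ω = 4979.1304×82/82 = 4979.1304 rpm, dir flips to +; running = +4979.1304
Stage 3 [82T→33T]: ω = 4979.1304×82/33 = 12372.3847 rpm, dir flips to −; running = −12372.3847
Stage 4 [33T→73T]: ω = 12372.3847×33/73 = 5592.9958 rpm, dir flips to +; running = +5592.9958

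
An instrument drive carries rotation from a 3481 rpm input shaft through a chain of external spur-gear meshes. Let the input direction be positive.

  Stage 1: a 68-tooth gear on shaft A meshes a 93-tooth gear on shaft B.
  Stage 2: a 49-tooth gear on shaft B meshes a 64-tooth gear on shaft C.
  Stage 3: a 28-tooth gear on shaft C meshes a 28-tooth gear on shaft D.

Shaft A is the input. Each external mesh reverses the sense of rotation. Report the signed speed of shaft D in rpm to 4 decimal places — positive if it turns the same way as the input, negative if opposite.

-1948.7050 rpm (opposite to input, |ω| = 1948.7050 rpm)

Stage 1 [68T→93T]: ω = 3481.0000×68/93 = 2545.2473 rpm, dir flips to −; running = −2545.2473
Stage 2 [49T→64T]: ω = 2545.2473×49/64 = 1948.7050 rpm, dir flips to +; running = +1948.7050
Stage 3 [28T→28T]: ω = 1948.7050×28/28 = 1948.7050 rpm, dir flips to −; running = −1948.7050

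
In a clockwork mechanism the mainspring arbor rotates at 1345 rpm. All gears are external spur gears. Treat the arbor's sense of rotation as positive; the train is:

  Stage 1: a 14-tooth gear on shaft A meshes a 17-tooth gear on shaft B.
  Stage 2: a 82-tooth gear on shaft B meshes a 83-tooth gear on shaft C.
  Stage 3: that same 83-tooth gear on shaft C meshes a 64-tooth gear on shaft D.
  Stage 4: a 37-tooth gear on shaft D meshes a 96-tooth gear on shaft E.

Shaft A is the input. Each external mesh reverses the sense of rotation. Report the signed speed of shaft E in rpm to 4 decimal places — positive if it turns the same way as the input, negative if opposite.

+546.9728 rpm (same as input, |ω| = 546.9728 rpm)

Stage 1 [14T→17T]: ω = 1345.0000×14/17 = 1107.6471 rpm, dir flips to −; running = −1107.6471
Stage 2 [82T→83T]: ω = 1107.6471×82/83 = 1094.3019 rpm, dir flips to +; running = +1094.3019
Stage 3 [83T→64T]: ω = 1094.3019×83/64 = 1419.1728 rpm, dir flips to −; running = −1419.1728
Stage 4 [37T→96T]: ω = 1419.1728×37/96 = 546.9728 rpm, dir flips to +; running = +546.9728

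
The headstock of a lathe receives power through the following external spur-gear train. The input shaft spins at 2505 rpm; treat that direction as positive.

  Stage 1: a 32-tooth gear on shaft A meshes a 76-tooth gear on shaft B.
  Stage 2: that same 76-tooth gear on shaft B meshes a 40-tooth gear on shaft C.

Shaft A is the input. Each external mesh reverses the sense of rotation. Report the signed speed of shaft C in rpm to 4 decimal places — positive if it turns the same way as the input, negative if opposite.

Stage 1 [32T→76T]: ω = 2505.0000×32/76 = 1054.7368 rpm, dir flips to −; running = −1054.7368
Stage 2 [76T→40T]: ω = 1054.7368×76/40 = 2004.0000 rpm, dir flips to +; running = +2004.0000

+2004.0000 rpm (same as input, |ω| = 2004.0000 rpm)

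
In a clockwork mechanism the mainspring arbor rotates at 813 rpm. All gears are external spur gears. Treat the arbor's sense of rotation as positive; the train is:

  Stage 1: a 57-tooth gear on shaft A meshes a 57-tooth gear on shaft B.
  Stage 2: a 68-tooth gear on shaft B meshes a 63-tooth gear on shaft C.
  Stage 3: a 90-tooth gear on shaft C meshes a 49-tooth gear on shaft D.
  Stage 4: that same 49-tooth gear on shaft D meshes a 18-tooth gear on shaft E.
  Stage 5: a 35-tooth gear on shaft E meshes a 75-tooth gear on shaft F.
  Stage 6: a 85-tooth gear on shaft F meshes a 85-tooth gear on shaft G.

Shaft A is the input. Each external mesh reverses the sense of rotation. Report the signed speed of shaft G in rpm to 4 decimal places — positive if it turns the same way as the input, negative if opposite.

+2047.5556 rpm (same as input, |ω| = 2047.5556 rpm)

Stage 1 [57T→57T]: ω = 813.0000×57/57 = 813.0000 rpm, dir flips to −; running = −813.0000
Stage 2 [68T→63T]: ω = 813.0000×68/63 = 877.5238 rpm, dir flips to +; running = +877.5238
Stage 3 [90T→49T]: ω = 877.5238×90/49 = 1611.7784 rpm, dir flips to −; running = −1611.7784
Stage 4 [49T→18T]: ω = 1611.7784×49/18 = 4387.6190 rpm, dir flips to +; running = +4387.6190
Stage 5 [35T→75T]: ω = 4387.6190×35/75 = 2047.5556 rpm, dir flips to −; running = −2047.5556
Stage 6 [85T→85T]: ω = 2047.5556×85/85 = 2047.5556 rpm, dir flips to +; running = +2047.5556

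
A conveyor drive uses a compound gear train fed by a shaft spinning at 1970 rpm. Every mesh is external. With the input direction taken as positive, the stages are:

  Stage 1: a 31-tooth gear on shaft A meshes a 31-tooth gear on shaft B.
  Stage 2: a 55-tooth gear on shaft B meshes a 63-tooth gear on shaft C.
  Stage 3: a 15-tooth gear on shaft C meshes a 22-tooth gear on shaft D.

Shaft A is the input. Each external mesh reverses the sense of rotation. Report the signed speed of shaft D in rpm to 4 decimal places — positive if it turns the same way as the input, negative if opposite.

-1172.6190 rpm (opposite to input, |ω| = 1172.6190 rpm)

Stage 1 [31T→31T]: ω = 1970.0000×31/31 = 1970.0000 rpm, dir flips to −; running = −1970.0000
Stage 2 [55T→63T]: ω = 1970.0000×55/63 = 1719.8413 rpm, dir flips to +; running = +1719.8413
Stage 3 [15T→22T]: ω = 1719.8413×15/22 = 1172.6190 rpm, dir flips to −; running = −1172.6190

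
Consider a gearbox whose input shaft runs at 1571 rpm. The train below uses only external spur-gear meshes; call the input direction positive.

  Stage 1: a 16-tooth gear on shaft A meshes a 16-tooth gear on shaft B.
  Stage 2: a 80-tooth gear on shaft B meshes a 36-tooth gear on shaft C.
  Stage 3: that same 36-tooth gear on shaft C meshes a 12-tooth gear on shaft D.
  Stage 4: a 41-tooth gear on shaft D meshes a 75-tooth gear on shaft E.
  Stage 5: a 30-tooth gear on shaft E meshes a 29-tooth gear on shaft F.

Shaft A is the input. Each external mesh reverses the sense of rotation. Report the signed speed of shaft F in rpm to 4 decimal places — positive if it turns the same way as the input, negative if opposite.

-5922.8506 rpm (opposite to input, |ω| = 5922.8506 rpm)

Stage 1 [16T→16T]: ω = 1571.0000×16/16 = 1571.0000 rpm, dir flips to −; running = −1571.0000
Stage 2 [80T→36T]: ω = 1571.0000×80/36 = 3491.1111 rpm, dir flips to +; running = +3491.1111
Stage 3 [36T→12T]: ω = 3491.1111×36/12 = 10473.3333 rpm, dir flips to −; running = −10473.3333
Stage 4 [41T→75T]: ω = 10473.3333×41/75 = 5725.4222 rpm, dir flips to +; running = +5725.4222
Stage 5 [30T→29T]: ω = 5725.4222×30/29 = 5922.8506 rpm, dir flips to −; running = −5922.8506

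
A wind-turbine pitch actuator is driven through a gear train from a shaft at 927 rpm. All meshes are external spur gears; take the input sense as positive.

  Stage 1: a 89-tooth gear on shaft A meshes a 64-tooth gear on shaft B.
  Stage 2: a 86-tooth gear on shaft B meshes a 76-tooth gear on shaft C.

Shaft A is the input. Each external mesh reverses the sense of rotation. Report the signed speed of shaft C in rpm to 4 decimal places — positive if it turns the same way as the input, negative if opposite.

Stage 1 [89T→64T]: ω = 927.0000×89/64 = 1289.1094 rpm, dir flips to −; running = −1289.1094
Stage 2 [86T→76T]: ω = 1289.1094×86/76 = 1458.7290 rpm, dir flips to +; running = +1458.7290

+1458.7290 rpm (same as input, |ω| = 1458.7290 rpm)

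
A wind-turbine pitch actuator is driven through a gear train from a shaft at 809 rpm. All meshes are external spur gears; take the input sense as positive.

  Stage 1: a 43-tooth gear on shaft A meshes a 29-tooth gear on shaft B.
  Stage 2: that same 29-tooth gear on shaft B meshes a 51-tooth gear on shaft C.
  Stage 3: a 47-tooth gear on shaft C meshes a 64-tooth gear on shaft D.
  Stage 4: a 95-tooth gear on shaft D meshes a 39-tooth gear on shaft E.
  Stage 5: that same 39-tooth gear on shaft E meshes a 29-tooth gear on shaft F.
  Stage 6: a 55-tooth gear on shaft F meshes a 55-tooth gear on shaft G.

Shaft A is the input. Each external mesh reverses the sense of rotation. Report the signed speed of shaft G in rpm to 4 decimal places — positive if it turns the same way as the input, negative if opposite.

Stage 1 [43T→29T]: ω = 809.0000×43/29 = 1199.5517 rpm, dir flips to −; running = −1199.5517
Stage 2 [29T→51T]: ω = 1199.5517×29/51 = 682.0980 rpm, dir flips to +; running = +682.0980
Stage 3 [47T→64T]: ω = 682.0980×47/64 = 500.9157 rpm, dir flips to −; running = −500.9157
Stage 4 [95T→39T]: ω = 500.9157×95/39 = 1220.1794 rpm, dir flips to +; running = +1220.1794
Stage 5 [39T→29T]: ω = 1220.1794×39/29 = 1640.9309 rpm, dir flips to −; running = −1640.9309
Stage 6 [55T→55T]: ω = 1640.9309×55/55 = 1640.9309 rpm, dir flips to +; running = +1640.9309

+1640.9309 rpm (same as input, |ω| = 1640.9309 rpm)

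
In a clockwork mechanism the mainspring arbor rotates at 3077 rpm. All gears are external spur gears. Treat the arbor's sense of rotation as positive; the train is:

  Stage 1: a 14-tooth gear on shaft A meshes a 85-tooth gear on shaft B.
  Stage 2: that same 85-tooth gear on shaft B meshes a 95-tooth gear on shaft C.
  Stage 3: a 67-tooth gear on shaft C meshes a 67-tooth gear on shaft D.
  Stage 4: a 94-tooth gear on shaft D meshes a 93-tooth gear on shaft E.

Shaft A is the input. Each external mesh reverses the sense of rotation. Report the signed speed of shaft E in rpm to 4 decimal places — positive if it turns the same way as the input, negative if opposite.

+458.3285 rpm (same as input, |ω| = 458.3285 rpm)

Stage 1 [14T→85T]: ω = 3077.0000×14/85 = 506.8000 rpm, dir flips to −; running = −506.8000
Stage 2 [85T→95T]: ω = 506.8000×85/95 = 453.4526 rpm, dir flips to +; running = +453.4526
Stage 3 [67T→67T]: ω = 453.4526×67/67 = 453.4526 rpm, dir flips to −; running = −453.4526
Stage 4 [94T→93T]: ω = 453.4526×94/93 = 458.3285 rpm, dir flips to +; running = +458.3285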